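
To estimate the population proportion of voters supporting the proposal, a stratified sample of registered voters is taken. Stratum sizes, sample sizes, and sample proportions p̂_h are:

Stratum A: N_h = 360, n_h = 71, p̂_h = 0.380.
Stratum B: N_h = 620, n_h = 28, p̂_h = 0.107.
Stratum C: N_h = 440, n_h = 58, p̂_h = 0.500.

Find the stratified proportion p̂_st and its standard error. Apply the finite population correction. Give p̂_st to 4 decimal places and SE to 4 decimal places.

p̂_st ≈ 0.2980, SE ≈ 0.0344

N = 1420; stratum weights W_h = N_h/N.
p̂_st = Σ W_h p̂_h = (360·0.380 + 620·0.107 + 440·0.500)/1420 = 0.29799
V̂(p̂_st) = Σ W_h² (1 − n_h/N_h) p̂_h(1−p̂_h)/(n_h−1):
  stratum A: (360/1420)²·(1 − 71/360)·0.380·0.620/70 = 0.00017366
  stratum B: (620/1420)²·(1 − 28/620)·0.107·0.893/27 = 0.000644181
  stratum C: (440/1420)²·(1 − 58/440)·0.500·0.500/57 = 0.000365599
V̂(p̂_st) = 0.00118344; SE = √V̂ = 0.0344012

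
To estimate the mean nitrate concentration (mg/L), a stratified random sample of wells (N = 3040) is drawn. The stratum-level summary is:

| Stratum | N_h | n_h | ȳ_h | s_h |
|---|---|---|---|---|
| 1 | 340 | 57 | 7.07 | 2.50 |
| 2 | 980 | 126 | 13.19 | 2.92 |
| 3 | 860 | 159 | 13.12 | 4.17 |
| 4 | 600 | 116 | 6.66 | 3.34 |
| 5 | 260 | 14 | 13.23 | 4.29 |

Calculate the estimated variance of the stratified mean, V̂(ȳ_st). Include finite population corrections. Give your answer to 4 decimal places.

V̂(ȳ_st) ≈ 0.0265

V̂(ȳ_st) = Σ W_h² (1 − n_h/N_h) s_h²/n_h, with W_h = N_h/N and N = 3040:
  stratum 1: (340/3040)²·(1 − 57/340)·2.50²/57 = 0.00114162
  stratum 2: (980/3040)²·(1 − 126/980)·2.92²/126 = 0.00612819
  stratum 3: (860/3040)²·(1 − 159/860)·4.17²/159 = 0.00713418
  stratum 4: (600/3040)²·(1 − 116/600)·3.34²/116 = 0.00302193
  stratum 5: (260/3040)²·(1 − 14/260)·4.29²/14 = 0.00909804
V̂(ȳ_st) = 0.026524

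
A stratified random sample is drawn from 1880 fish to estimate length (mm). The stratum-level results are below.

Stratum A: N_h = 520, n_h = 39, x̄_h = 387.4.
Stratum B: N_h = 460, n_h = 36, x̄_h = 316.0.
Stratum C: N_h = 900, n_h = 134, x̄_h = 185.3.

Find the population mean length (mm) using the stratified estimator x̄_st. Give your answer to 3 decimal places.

x̄_st ≈ 273.180

N = Σ N_h = 1880. Stratum weights W_h = N_h/N.
x̄_st = (520·387.4 + 460·316.0 + 900·185.3) / 1880 = 273.17979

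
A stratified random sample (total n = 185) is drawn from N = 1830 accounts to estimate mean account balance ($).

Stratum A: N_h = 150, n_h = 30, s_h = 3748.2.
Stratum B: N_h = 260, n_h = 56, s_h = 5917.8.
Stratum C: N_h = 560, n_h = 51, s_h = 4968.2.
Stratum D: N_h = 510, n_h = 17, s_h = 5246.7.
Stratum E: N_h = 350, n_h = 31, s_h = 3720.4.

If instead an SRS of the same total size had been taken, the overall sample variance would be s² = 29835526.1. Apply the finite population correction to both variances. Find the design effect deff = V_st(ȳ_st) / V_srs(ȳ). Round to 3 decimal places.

V̂(ȳ_st) = Σ W_h² (1 − n_h/N_h) s_h²/n_h, with W_h = N_h/N and N = 1830:
  stratum A: (150/1830)²·(1 − 30/150)·3748.2²/30 = 2517.07
  stratum B: (260/1830)²·(1 − 56/260)·5917.8²/56 = 9904.53
  stratum C: (560/1830)²·(1 − 51/560)·4968.2²/51 = 41193.8
  stratum D: (510/1830)²·(1 − 17/510)·5246.7²/17 = 121573
  stratum E: (350/1830)²·(1 − 31/350)·3720.4²/31 = 14885.9
V_st = 190075
V_srs = (1 − 185/1830)·29835526.1/185 = 144970
deff = V_st / V_srs = 190075/144970 = 1.3111

deff ≈ 1.311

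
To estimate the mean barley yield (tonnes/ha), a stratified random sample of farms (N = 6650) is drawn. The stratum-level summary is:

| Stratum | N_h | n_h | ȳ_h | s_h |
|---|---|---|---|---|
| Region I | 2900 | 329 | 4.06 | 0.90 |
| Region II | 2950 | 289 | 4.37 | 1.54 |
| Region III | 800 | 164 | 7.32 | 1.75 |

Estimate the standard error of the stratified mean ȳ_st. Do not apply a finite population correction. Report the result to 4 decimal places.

SE(ȳ_st) ≈ 0.0485

V̂(ȳ_st) = Σ W_h² s_h²/n_h, with W_h = N_h/N and N = 6650:
  stratum Region I: (2900/6650)²·0.90²/329 = 0.000468211
  stratum Region II: (2950/6650)²·1.54²/289 = 0.0016149
  stratum Region III: (800/6650)²·1.75²/164 = 0.000270252
V̂(ȳ_st) = 0.00235336
SE(ȳ_st) = √0.00235336 = 0.0485114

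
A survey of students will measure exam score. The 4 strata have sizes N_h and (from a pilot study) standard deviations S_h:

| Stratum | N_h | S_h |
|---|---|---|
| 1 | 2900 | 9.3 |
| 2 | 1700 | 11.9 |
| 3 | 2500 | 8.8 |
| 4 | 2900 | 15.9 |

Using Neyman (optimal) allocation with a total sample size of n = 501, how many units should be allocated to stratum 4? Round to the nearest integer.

200

Neyman allocation: n_h = n · N_h S_h / Σ N_i S_i, with n = 501.
  stratum 1: N_h·S_h = 2900·9.3 = 26970.00
  stratum 2: N_h·S_h = 1700·11.9 = 20230.00
  stratum 3: N_h·S_h = 2500·8.8 = 22000.00
  stratum 4: N_h·S_h = 2900·15.9 = 46110.00
Σ N_h S_h = 115310.00
n for stratum 4 = 501·46110.00/115310.00 = 200.339 → 200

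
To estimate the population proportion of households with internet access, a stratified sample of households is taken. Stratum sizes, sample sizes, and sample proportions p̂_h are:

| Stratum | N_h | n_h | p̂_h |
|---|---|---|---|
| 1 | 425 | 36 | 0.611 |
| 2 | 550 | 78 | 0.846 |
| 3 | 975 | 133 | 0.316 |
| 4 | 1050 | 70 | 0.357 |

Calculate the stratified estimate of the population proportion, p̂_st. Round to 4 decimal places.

p̂_st ≈ 0.4693

N = 3000; stratum weights W_h = N_h/N.
p̂_st = Σ W_h p̂_h = (425·0.611 + 550·0.846 + 975·0.316 + 1050·0.357)/3000 = 0.46931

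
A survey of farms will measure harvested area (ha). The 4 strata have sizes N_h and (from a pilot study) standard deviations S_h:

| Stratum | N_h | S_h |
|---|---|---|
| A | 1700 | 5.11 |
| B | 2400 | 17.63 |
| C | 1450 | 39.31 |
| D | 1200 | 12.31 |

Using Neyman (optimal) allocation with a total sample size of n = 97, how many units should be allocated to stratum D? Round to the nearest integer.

12

Neyman allocation: n_h = n · N_h S_h / Σ N_i S_i, with n = 97.
  stratum A: N_h·S_h = 1700·5.11 = 8687.00
  stratum B: N_h·S_h = 2400·17.63 = 42312.00
  stratum C: N_h·S_h = 1450·39.31 = 56999.50
  stratum D: N_h·S_h = 1200·12.31 = 14772.00
Σ N_h S_h = 122770.50
n for stratum D = 97·14772.00/122770.50 = 11.671 → 12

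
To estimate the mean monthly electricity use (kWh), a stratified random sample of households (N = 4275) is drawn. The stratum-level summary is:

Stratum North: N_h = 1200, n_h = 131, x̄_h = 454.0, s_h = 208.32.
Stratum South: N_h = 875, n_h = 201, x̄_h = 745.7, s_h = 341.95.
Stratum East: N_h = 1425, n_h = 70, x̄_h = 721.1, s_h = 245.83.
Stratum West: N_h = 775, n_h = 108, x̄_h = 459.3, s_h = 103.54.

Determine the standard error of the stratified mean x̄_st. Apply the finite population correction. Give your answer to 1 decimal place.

SE(x̄_st) ≈ 11.7

V̂(x̄_st) = Σ W_h² (1 − n_h/N_h) s_h²/n_h, with W_h = N_h/N and N = 4275:
  stratum North: (1200/4275)²·(1 − 131/1200)·208.32²/131 = 23.2529
  stratum South: (875/4275)²·(1 − 201/875)·341.95²/201 = 18.7726
  stratum East: (1425/4275)²·(1 − 70/1425)·245.83²/70 = 91.2123
  stratum West: (775/4275)²·(1 − 108/775)·103.54²/108 = 2.80768
V̂(x̄_st) = 136.046
SE(x̄_st) = √136.046 = 11.6639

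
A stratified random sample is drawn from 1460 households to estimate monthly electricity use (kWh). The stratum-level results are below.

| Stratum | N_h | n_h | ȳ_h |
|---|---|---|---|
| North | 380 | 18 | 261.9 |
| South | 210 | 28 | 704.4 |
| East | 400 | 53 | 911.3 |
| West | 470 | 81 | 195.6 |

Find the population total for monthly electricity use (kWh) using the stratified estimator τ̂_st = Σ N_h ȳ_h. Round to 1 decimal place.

τ̂_st = Σ N_h ȳ_h = 380·261.9 + 210·704.4 + 400·911.3 + 470·195.6 = 703898.0

τ̂_st ≈ 703898.0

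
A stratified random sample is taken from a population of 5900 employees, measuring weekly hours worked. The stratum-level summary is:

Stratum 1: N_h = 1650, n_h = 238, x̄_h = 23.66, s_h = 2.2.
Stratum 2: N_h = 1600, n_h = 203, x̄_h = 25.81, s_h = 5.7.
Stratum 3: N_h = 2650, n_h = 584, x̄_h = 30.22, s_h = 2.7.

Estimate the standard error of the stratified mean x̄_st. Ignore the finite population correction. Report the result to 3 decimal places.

SE(x̄_st) ≈ 0.126

V̂(x̄_st) = Σ W_h² s_h²/n_h, with W_h = N_h/N and N = 5900:
  stratum 1: (1650/5900)²·2.2²/238 = 0.00159049
  stratum 2: (1600/5900)²·5.7²/203 = 0.0117704
  stratum 3: (2650/5900)²·2.7²/584 = 0.00251827
V̂(x̄_st) = 0.0158791
SE(x̄_st) = √0.0158791 = 0.126012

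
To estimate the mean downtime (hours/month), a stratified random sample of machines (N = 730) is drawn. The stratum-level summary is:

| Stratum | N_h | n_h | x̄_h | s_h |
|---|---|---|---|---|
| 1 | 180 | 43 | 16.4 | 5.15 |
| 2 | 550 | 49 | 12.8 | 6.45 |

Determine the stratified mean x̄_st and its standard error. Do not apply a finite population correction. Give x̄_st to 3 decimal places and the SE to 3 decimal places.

x̄_st ≈ 13.688, SE ≈ 0.721

x̄_st = Σ W_h x̄_h = (180·16.4 + 550·12.8)/730 = 13.68767
V̂(x̄_st) = Σ W_h² s_h²/n_h, with W_h = N_h/N and N = 730:
  stratum 1: (180/730)²·5.15²/43 = 0.0375012
  stratum 2: (550/730)²·6.45²/49 = 0.481951
V̂(x̄_st) = 0.519452
SE(x̄_st) = √0.519452 = 0.72073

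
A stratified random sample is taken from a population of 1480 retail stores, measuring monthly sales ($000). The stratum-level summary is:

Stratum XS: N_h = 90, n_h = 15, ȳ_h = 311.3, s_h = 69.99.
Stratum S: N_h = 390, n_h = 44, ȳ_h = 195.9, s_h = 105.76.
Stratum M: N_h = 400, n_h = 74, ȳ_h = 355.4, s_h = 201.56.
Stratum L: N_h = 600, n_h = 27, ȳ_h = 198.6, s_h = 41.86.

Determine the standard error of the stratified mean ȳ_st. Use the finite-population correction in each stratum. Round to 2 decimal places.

V̂(ȳ_st) = Σ W_h² (1 − n_h/N_h) s_h²/n_h, with W_h = N_h/N and N = 1480:
  stratum XS: (90/1480)²·(1 − 15/90)·69.99²/15 = 1.00638
  stratum S: (390/1480)²·(1 − 44/390)·105.76²/44 = 15.6606
  stratum M: (400/1480)²·(1 − 74/400)·201.56²/74 = 32.6837
  stratum L: (600/1480)²·(1 − 27/600)·41.86²/27 = 10.1863
V̂(ȳ_st) = 59.537
SE(ȳ_st) = √59.537 = 7.71602

SE(ȳ_st) ≈ 7.72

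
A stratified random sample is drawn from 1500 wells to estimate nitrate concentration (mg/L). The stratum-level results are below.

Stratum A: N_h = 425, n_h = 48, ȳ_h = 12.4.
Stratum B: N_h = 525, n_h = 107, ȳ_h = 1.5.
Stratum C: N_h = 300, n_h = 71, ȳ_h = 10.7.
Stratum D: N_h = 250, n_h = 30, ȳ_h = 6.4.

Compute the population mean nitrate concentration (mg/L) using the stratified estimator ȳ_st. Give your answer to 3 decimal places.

N = Σ N_h = 1500. Stratum weights W_h = N_h/N.
ȳ_st = (425·12.4 + 525·1.5 + 300·10.7 + 250·6.4) / 1500 = 7.24500

ȳ_st ≈ 7.245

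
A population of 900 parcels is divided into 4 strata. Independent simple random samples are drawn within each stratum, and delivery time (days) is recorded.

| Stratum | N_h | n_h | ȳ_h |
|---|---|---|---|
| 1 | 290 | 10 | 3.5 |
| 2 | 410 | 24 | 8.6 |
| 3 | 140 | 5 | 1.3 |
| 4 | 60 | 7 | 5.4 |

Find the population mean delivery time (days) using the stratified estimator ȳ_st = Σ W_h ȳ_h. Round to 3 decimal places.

ȳ_st ≈ 5.608

N = Σ N_h = 900. Stratum weights W_h = N_h/N.
ȳ_st = (290·3.5 + 410·8.6 + 140·1.3 + 60·5.4) / 900 = 5.60778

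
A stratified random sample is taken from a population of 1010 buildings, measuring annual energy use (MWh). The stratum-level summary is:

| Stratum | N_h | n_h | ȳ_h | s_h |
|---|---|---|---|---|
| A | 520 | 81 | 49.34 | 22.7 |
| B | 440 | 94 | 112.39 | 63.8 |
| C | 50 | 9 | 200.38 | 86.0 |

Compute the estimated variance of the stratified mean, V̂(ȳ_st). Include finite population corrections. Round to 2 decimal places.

V̂(ȳ_st) = Σ W_h² (1 − n_h/N_h) s_h²/n_h, with W_h = N_h/N and N = 1010:
  stratum A: (520/1010)²·(1 − 81/520)·22.7²/81 = 1.42361
  stratum B: (440/1010)²·(1 − 94/440)·63.8²/94 = 6.46248
  stratum C: (50/1010)²·(1 − 9/50)·86.0²/9 = 1.65145
V̂(ȳ_st) = 9.53755

V̂(ȳ_st) ≈ 9.54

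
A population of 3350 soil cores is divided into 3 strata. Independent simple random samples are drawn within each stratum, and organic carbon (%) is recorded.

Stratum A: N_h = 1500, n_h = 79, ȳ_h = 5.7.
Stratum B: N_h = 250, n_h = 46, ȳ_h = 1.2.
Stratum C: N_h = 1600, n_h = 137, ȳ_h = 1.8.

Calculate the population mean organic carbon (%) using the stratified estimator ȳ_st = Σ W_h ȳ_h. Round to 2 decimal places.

N = Σ N_h = 3350. Stratum weights W_h = N_h/N.
ȳ_st = (1500·5.7 + 250·1.2 + 1600·1.8) / 3350 = 3.5015

ȳ_st ≈ 3.50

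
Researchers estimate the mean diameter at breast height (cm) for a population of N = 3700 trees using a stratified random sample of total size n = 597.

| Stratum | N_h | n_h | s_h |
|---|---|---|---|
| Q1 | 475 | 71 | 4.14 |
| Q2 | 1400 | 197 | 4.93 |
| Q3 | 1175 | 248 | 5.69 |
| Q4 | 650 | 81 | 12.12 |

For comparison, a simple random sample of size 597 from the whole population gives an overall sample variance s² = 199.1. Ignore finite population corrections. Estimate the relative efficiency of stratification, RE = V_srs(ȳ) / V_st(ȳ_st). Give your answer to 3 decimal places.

V̂(ȳ_st) = Σ W_h² s_h²/n_h, with W_h = N_h/N and N = 3700:
  stratum Q1: (475/3700)²·4.14²/71 = 0.00397856
  stratum Q2: (1400/3700)²·4.93²/197 = 0.0176636
  stratum Q3: (1175/3700)²·5.69²/248 = 0.0131657
  stratum Q4: (650/3700)²·12.12²/81 = 0.0559685
V_st = 0.0907764
V_srs = s²/n = 199.1/597 = 0.333501
Relative efficiency = V_srs / V_st = 0.333501/0.0907764 = 3.6739

RE ≈ 3.674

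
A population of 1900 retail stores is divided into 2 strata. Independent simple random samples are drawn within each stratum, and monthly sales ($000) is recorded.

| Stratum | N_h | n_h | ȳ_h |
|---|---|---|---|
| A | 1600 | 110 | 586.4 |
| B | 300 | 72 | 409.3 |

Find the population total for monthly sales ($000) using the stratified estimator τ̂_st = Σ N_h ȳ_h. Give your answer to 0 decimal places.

τ̂_st ≈ 1061030

τ̂_st = Σ N_h ȳ_h = 1600·586.4 + 300·409.3 = 1061030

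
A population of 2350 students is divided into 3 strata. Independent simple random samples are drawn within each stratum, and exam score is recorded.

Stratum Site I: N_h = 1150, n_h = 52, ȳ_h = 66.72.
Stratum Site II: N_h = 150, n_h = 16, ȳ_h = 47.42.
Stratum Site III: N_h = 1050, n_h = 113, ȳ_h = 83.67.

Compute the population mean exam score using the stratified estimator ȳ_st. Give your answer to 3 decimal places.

ȳ_st ≈ 73.061

N = Σ N_h = 2350. Stratum weights W_h = N_h/N.
ȳ_st = (1150·66.72 + 150·47.42 + 1050·83.67) / 2350 = 73.06149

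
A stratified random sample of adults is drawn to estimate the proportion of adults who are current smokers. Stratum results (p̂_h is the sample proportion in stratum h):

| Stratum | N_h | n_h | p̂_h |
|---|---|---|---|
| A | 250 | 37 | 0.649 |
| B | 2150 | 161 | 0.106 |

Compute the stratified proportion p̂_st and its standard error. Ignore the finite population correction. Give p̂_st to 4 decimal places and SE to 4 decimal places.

p̂_st ≈ 0.1626, SE ≈ 0.0233

N = 2400; stratum weights W_h = N_h/N.
p̂_st = Σ W_h p̂_h = (250·0.649 + 2150·0.106)/2400 = 0.16256
V̂(p̂_st) = Σ W_h² p̂_h(1−p̂_h)/(n_h−1):
  stratum A: (250/2400)²·0.649·0.351/36 = 6.86605e-05
  stratum B: (2150/2400)²·0.106·0.894/160 = 0.000475311
V̂(p̂_st) = 0.000543971; SE = √V̂ = 0.0233232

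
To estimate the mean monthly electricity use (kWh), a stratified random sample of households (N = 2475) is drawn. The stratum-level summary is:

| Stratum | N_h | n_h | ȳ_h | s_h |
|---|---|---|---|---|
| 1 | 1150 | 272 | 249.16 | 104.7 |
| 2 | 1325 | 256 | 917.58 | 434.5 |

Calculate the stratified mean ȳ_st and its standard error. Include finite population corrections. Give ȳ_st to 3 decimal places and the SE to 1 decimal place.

ȳ_st ≈ 607.001, SE ≈ 13.3

ȳ_st = Σ W_h ȳ_h = (1150·249.16 + 1325·917.58)/2475 = 607.00101
V̂(ȳ_st) = Σ W_h² (1 − n_h/N_h) s_h²/n_h, with W_h = N_h/N and N = 2475:
  stratum 1: (1150/2475)²·(1 − 272/1150)·104.7²/272 = 6.64303
  stratum 2: (1325/2475)²·(1 − 256/1325)·434.5²/256 = 170.523
V̂(ȳ_st) = 177.166
SE(ȳ_st) = √177.166 = 13.3104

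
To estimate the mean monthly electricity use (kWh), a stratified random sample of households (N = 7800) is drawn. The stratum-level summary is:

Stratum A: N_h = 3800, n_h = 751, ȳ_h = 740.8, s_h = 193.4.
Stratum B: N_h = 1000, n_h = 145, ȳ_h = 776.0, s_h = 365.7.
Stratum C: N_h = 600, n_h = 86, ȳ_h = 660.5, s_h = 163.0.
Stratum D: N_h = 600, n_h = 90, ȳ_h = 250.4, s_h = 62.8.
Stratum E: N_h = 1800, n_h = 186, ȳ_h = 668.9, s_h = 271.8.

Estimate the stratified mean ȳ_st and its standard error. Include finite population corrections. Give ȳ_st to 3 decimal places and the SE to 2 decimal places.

ȳ_st = Σ W_h ȳ_h = (3800·740.8 + 1000·776.0 + 600·660.5 + 600·250.4 + 1800·668.9)/7800 = 684.82051
V̂(ȳ_st) = Σ W_h² (1 − n_h/N_h) s_h²/n_h, with W_h = N_h/N and N = 7800:
  stratum A: (3800/7800)²·(1 − 751/3800)·193.4²/751 = 9.48473
  stratum B: (1000/7800)²·(1 − 145/1000)·365.7²/145 = 12.9616
  stratum C: (600/7800)²·(1 − 86/600)·163.0²/86 = 1.56604
  stratum D: (600/7800)²·(1 − 90/600)·62.8²/90 = 0.220399
  stratum E: (1800/7800)²·(1 − 186/1800)·271.8²/186 = 18.9659
V̂(ȳ_st) = 43.1986
SE(ȳ_st) = √43.1986 = 6.57257

ȳ_st ≈ 684.821, SE ≈ 6.57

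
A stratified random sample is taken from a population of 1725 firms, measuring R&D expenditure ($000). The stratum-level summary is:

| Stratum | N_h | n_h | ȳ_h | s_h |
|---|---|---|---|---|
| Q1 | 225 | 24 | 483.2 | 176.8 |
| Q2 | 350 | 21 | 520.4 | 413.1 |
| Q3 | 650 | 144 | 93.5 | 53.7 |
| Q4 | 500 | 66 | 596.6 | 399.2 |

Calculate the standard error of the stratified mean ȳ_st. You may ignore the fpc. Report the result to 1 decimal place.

V̂(ȳ_st) = Σ W_h² s_h²/n_h, with W_h = N_h/N and N = 1725:
  stratum Q1: (225/1725)²·176.8²/24 = 22.1585
  stratum Q2: (350/1725)²·413.1²/21 = 334.541
  stratum Q3: (650/1725)²·53.7²/144 = 2.84338
  stratum Q4: (500/1725)²·399.2²/66 = 202.861
V̂(ȳ_st) = 562.404
SE(ȳ_st) = √562.404 = 23.7151

SE(ȳ_st) ≈ 23.7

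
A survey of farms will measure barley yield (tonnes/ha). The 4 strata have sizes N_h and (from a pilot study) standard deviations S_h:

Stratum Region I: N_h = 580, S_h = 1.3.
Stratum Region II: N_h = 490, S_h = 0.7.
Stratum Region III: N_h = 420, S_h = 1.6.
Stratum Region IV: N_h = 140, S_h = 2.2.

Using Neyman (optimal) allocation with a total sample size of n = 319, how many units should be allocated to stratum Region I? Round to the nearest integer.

116

Neyman allocation: n_h = n · N_h S_h / Σ N_i S_i, with n = 319.
  stratum Region I: N_h·S_h = 580·1.3 = 754.00
  stratum Region II: N_h·S_h = 490·0.7 = 343.00
  stratum Region III: N_h·S_h = 420·1.6 = 672.00
  stratum Region IV: N_h·S_h = 140·2.2 = 308.00
Σ N_h S_h = 2077.00
n for stratum Region I = 319·754.00/2077.00 = 115.805 → 116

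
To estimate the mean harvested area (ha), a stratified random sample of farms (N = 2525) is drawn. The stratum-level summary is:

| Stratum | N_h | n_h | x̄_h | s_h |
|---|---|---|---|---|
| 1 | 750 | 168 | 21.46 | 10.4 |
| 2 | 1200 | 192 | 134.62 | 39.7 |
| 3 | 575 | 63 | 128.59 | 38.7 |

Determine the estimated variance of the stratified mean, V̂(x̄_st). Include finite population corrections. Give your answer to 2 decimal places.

V̂(x̄_st) = Σ W_h² (1 − n_h/N_h) s_h²/n_h, with W_h = N_h/N and N = 2525:
  stratum 1: (750/2525)²·(1 − 168/750)·10.4²/168 = 0.0440777
  stratum 2: (1200/2525)²·(1 − 192/1200)·39.7²/192 = 1.5574
  stratum 3: (575/2525)²·(1 − 63/575)·38.7²/63 = 1.09773
V̂(x̄_st) = 2.69921

V̂(x̄_st) ≈ 2.70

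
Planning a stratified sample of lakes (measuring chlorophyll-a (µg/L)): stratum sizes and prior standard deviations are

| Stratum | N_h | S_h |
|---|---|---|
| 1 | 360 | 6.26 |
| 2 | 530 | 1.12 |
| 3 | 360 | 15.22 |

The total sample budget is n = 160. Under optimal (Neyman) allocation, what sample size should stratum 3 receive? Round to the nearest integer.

Neyman allocation: n_h = n · N_h S_h / Σ N_i S_i, with n = 160.
  stratum 1: N_h·S_h = 360·6.26 = 2253.60
  stratum 2: N_h·S_h = 530·1.12 = 593.60
  stratum 3: N_h·S_h = 360·15.22 = 5479.20
Σ N_h S_h = 8326.40
n for stratum 3 = 160·5479.20/8326.40 = 105.288 → 105

105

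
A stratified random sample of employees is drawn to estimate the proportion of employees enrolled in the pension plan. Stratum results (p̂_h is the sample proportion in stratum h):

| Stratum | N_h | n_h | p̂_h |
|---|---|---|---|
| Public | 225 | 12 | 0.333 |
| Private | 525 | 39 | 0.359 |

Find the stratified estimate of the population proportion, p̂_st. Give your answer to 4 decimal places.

p̂_st ≈ 0.3512

N = 750; stratum weights W_h = N_h/N.
p̂_st = Σ W_h p̂_h = (225·0.333 + 525·0.359)/750 = 0.35120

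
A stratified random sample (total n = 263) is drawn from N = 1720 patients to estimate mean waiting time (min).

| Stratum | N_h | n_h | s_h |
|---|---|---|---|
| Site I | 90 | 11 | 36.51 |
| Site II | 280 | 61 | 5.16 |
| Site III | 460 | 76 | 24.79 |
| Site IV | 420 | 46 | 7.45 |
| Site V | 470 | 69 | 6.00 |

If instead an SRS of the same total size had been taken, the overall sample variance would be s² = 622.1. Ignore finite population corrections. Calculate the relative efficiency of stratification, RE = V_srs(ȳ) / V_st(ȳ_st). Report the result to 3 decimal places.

V̂(ȳ_st) = Σ W_h² s_h²/n_h, with W_h = N_h/N and N = 1720:
  stratum Site I: (90/1720)²·36.51²/11 = 0.331787
  stratum Site II: (280/1720)²·5.16²/61 = 0.0115672
  stratum Site III: (460/1720)²·24.79²/76 = 0.57836
  stratum Site IV: (420/1720)²·7.45²/46 = 0.0719443
  stratum Site V: (470/1720)²·6.00²/69 = 0.0389576
V_st = 1.03262
V_srs = s²/n = 622.1/263 = 2.3654
Relative efficiency = V_srs / V_st = 2.3654/1.03262 = 2.2907

RE ≈ 2.291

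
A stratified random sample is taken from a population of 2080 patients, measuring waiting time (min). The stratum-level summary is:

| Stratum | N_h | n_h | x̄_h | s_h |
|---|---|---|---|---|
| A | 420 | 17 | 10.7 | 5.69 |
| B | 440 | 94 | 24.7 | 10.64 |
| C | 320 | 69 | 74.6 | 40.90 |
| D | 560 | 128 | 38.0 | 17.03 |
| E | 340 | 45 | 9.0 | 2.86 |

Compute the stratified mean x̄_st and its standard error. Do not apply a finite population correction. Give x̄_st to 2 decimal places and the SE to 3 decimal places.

x̄_st = Σ W_h x̄_h = (420·10.7 + 440·24.7 + 320·74.6 + 560·38.0 + 340·9.0)/2080 = 30.56442
V̂(x̄_st) = Σ W_h² s_h²/n_h, with W_h = N_h/N and N = 2080:
  stratum A: (420/2080)²·5.69²/17 = 0.0776511
  stratum B: (440/2080)²·10.64²/94 = 0.0538932
  stratum C: (320/2080)²·40.90²/69 = 0.573814
  stratum D: (560/2080)²·17.03²/128 = 0.164236
  stratum E: (340/2080)²·2.86²/45 = 0.00485681
V̂(x̄_st) = 0.874451
SE(x̄_st) = √0.874451 = 0.935121

x̄_st ≈ 30.56, SE ≈ 0.935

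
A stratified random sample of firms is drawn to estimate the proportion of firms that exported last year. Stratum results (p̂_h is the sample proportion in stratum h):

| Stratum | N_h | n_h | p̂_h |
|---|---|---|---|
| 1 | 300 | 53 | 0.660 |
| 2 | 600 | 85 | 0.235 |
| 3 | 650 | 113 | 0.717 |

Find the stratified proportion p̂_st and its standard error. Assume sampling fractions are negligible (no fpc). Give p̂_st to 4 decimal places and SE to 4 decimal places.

p̂_st ≈ 0.5194, SE ≈ 0.0283

N = 1550; stratum weights W_h = N_h/N.
p̂_st = Σ W_h p̂_h = (300·0.660 + 600·0.235 + 650·0.717)/1550 = 0.51939
V̂(p̂_st) = Σ W_h² p̂_h(1−p̂_h)/(n_h−1):
  stratum 1: (300/1550)²·0.660·0.340/52 = 0.000161659
  stratum 2: (600/1550)²·0.235·0.765/84 = 0.000320693
  stratum 3: (650/1550)²·0.717·0.283/112 = 0.000318604
V̂(p̂_st) = 0.000800955; SE = √V̂ = 0.0283011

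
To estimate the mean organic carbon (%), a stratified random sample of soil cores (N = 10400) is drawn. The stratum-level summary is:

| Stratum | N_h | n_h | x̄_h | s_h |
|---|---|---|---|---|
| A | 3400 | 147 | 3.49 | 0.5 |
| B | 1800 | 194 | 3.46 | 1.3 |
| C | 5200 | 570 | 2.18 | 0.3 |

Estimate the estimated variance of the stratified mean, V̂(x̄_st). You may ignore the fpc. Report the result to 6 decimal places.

V̂(x̄_st) = Σ W_h² s_h²/n_h, with W_h = N_h/N and N = 10400:
  stratum A: (3400/10400)²·0.5²/147 = 0.000181766
  stratum B: (1800/10400)²·1.3²/194 = 0.000260954
  stratum C: (5200/10400)²·0.3²/570 = 3.94737e-05
V̂(x̄_st) = 0.000482194

V̂(x̄_st) ≈ 0.000482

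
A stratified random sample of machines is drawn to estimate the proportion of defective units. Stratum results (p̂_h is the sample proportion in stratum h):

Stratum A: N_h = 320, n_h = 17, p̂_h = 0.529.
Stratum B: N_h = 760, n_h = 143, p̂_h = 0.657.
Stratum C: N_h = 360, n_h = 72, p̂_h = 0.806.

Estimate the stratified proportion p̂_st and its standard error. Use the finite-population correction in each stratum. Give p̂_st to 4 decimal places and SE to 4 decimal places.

N = 1440; stratum weights W_h = N_h/N.
p̂_st = Σ W_h p̂_h = (320·0.529 + 760·0.657 + 360·0.806)/1440 = 0.66581
V̂(p̂_st) = Σ W_h² (1 − n_h/N_h) p̂_h(1−p̂_h)/(n_h−1):
  stratum A: (320/1440)²·(1 − 17/320)·0.529·0.471/16 = 0.000728156
  stratum B: (760/1440)²·(1 − 143/760)·0.657·0.343/142 = 0.000358876
  stratum C: (360/1440)²·(1 − 72/360)·0.806·0.194/71 = 0.000110115
V̂(p̂_st) = 0.00119715; SE = √V̂ = 0.0345998

p̂_st ≈ 0.6658, SE ≈ 0.0346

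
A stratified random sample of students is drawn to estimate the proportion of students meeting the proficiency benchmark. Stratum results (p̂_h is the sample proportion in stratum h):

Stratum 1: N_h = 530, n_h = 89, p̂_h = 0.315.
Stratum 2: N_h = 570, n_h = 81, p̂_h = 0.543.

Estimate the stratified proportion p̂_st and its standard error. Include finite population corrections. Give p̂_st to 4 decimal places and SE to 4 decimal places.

N = 1100; stratum weights W_h = N_h/N.
p̂_st = Σ W_h p̂_h = (530·0.315 + 570·0.543)/1100 = 0.43315
V̂(p̂_st) = Σ W_h² (1 − n_h/N_h) p̂_h(1−p̂_h)/(n_h−1):
  stratum 1: (530/1100)²·(1 − 89/530)·0.315·0.685/88 = 0.000473639
  stratum 2: (570/1100)²·(1 − 81/570)·0.543·0.457/80 = 0.000714536
V̂(p̂_st) = 0.00118818; SE = √V̂ = 0.0344699

p̂_st ≈ 0.4331, SE ≈ 0.0345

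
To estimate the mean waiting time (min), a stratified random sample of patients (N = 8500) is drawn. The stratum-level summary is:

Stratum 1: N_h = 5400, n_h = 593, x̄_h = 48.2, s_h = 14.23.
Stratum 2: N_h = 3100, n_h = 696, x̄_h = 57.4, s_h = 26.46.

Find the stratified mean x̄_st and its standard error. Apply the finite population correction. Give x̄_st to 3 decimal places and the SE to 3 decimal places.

x̄_st = Σ W_h x̄_h = (5400·48.2 + 3100·57.4)/8500 = 51.55529
V̂(x̄_st) = Σ W_h² (1 − n_h/N_h) s_h²/n_h, with W_h = N_h/N and N = 8500:
  stratum 1: (5400/8500)²·(1 − 593/5400)·14.23²/593 = 0.122683
  stratum 2: (3100/8500)²·(1 − 696/3100)·26.46²/696 = 0.10376
V̂(x̄_st) = 0.226443
SE(x̄_st) = √0.226443 = 0.47586

x̄_st ≈ 51.555, SE ≈ 0.476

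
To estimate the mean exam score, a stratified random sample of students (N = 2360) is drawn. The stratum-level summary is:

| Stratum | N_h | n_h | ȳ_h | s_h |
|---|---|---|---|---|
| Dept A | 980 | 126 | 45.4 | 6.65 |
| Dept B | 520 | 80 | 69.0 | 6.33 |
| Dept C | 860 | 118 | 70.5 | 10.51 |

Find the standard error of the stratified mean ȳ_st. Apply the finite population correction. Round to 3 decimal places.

SE(ȳ_st) ≈ 0.425

V̂(ȳ_st) = Σ W_h² (1 − n_h/N_h) s_h²/n_h, with W_h = N_h/N and N = 2360:
  stratum Dept A: (980/2360)²·(1 − 126/980)·6.65²/126 = 0.0527391
  stratum Dept B: (520/2360)²·(1 − 80/520)·6.33²/80 = 0.0205755
  stratum Dept C: (860/2360)²·(1 − 118/860)·10.51²/118 = 0.107251
V̂(ȳ_st) = 0.180566
SE(ȳ_st) = √0.180566 = 0.42493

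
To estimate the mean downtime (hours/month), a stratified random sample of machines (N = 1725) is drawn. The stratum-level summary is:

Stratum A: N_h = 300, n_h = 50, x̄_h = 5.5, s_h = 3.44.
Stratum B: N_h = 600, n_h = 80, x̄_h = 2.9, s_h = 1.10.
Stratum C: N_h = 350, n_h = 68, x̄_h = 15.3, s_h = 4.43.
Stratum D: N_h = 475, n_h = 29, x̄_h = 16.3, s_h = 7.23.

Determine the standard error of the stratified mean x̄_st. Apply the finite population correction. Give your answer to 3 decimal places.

SE(x̄_st) ≈ 0.381

V̂(x̄_st) = Σ W_h² (1 − n_h/N_h) s_h²/n_h, with W_h = N_h/N and N = 1725:
  stratum A: (300/1725)²·(1 − 50/300)·3.44²/50 = 0.00596527
  stratum B: (600/1725)²·(1 − 80/600)·1.10²/80 = 0.00158589
  stratum C: (350/1725)²·(1 − 68/350)·4.43²/68 = 0.00957277
  stratum D: (475/1725)²·(1 − 29/475)·7.23²/29 = 0.12833
V̂(x̄_st) = 0.145454
SE(x̄_st) = √0.145454 = 0.381384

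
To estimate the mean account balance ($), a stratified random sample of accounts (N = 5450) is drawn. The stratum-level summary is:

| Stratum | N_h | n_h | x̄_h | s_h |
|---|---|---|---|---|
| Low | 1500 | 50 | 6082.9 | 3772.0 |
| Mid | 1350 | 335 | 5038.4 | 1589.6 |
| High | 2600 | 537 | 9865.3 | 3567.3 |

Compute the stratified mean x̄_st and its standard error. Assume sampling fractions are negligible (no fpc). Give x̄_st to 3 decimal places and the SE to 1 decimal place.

x̄_st ≈ 7628.618, SE ≈ 165.6

x̄_st = Σ W_h x̄_h = (1500·6082.9 + 1350·5038.4 + 2600·9865.3)/5450 = 7628.61835
V̂(x̄_st) = Σ W_h² s_h²/n_h, with W_h = N_h/N and N = 5450:
  stratum Low: (1500/5450)²·3772.0²/50 = 21555.7
  stratum Mid: (1350/5450)²·1589.6²/335 = 462.813
  stratum High: (2600/5450)²·3567.3²/537 = 5393.35
V̂(x̄_st) = 27411.9
SE(x̄_st) = √27411.9 = 165.565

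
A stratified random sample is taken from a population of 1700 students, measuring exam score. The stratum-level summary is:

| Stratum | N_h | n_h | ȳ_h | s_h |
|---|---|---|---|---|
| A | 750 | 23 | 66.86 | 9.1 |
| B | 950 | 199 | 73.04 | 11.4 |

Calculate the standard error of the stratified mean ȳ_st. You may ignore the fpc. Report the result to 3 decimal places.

SE(ȳ_st) ≈ 0.951

V̂(ȳ_st) = Σ W_h² s_h²/n_h, with W_h = N_h/N and N = 1700:
  stratum A: (750/1700)²·9.1²/23 = 0.700777
  stratum B: (950/1700)²·11.4²/199 = 0.203942
V̂(ȳ_st) = 0.904718
SE(ȳ_st) = √0.904718 = 0.951167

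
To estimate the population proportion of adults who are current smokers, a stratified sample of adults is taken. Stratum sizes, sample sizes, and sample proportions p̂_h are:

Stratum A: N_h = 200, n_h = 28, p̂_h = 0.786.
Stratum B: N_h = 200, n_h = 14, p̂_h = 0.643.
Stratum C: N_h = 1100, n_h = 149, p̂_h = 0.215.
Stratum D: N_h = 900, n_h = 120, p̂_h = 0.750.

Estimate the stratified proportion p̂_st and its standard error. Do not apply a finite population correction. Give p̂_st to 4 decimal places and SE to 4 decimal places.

p̂_st ≈ 0.4989, SE ≈ 0.0250

N = 2400; stratum weights W_h = N_h/N.
p̂_st = Σ W_h p̂_h = (200·0.786 + 200·0.643 + 1100·0.215 + 900·0.750)/2400 = 0.49887
V̂(p̂_st) = Σ W_h² p̂_h(1−p̂_h)/(n_h−1):
  stratum A: (200/2400)²·0.786·0.214/27 = 4.32623e-05
  stratum B: (200/2400)²·0.643·0.357/13 = 0.000122623
  stratum C: (1100/2400)²·0.215·0.785/148 = 0.000239557
  stratum D: (900/2400)²·0.750·0.250/119 = 0.000221573
V̂(p̂_st) = 0.000627016; SE = √V̂ = 0.0250403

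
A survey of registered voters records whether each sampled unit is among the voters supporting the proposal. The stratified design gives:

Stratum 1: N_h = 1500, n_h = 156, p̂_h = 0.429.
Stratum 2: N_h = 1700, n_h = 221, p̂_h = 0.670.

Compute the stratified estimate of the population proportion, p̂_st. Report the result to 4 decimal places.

p̂_st ≈ 0.5570

N = 3200; stratum weights W_h = N_h/N.
p̂_st = Σ W_h p̂_h = (1500·0.429 + 1700·0.670)/3200 = 0.55703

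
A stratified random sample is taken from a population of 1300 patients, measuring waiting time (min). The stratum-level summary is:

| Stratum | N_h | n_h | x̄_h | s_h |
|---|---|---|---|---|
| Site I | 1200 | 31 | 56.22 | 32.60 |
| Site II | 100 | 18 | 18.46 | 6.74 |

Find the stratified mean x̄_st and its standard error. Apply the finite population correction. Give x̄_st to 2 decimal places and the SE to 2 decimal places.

x̄_st = Σ W_h x̄_h = (1200·56.22 + 100·18.46)/1300 = 53.31538
V̂(x̄_st) = Σ W_h² (1 − n_h/N_h) s_h²/n_h, with W_h = N_h/N and N = 1300:
  stratum Site I: (1200/1300)²·(1 − 31/1200)·32.60²/31 = 28.4566
  stratum Site II: (100/1300)²·(1 − 18/100)·6.74²/18 = 0.0122454
V̂(x̄_st) = 28.4688
SE(x̄_st) = √28.4688 = 5.33562

x̄_st ≈ 53.32, SE ≈ 5.34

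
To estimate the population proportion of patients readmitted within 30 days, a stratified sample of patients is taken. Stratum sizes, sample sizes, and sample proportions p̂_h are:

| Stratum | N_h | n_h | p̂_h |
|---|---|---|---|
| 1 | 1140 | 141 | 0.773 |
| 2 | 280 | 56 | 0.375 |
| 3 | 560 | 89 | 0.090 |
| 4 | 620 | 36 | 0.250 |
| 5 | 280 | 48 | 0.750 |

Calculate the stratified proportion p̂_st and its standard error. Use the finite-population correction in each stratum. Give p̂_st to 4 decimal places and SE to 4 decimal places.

p̂_st ≈ 0.4867, SE ≈ 0.0223

N = 2880; stratum weights W_h = N_h/N.
p̂_st = Σ W_h p̂_h = (1140·0.773 + 280·0.375 + 560·0.090 + 620·0.250 + 280·0.750)/2880 = 0.48667
V̂(p̂_st) = Σ W_h² (1 − n_h/N_h) p̂_h(1−p̂_h)/(n_h−1):
  stratum 1: (1140/2880)²·(1 − 141/1140)·0.773·0.227/140 = 0.000172093
  stratum 2: (280/2880)²·(1 − 56/280)·0.375·0.625/55 = 3.22233e-05
  stratum 3: (560/2880)²·(1 − 89/560)·0.090·0.910/88 = 2.95955e-05
  stratum 4: (620/2880)²·(1 − 36/620)·0.250·0.750/35 = 0.000233858
  stratum 5: (280/2880)²·(1 − 48/280)·0.750·0.250/47 = 3.12438e-05
V̂(p̂_st) = 0.000499014; SE = √V̂ = 0.0223386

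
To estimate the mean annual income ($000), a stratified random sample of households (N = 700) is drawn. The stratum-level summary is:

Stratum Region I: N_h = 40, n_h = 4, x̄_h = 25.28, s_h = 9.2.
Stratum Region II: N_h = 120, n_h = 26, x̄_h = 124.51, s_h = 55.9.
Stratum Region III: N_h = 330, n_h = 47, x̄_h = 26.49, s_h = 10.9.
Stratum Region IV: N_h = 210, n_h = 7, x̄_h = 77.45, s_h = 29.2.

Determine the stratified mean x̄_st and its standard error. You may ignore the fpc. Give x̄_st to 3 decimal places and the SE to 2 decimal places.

x̄_st = Σ W_h x̄_h = (40·25.28 + 120·124.51 + 330·26.49 + 210·77.45)/700 = 58.51229
V̂(x̄_st) = Σ W_h² s_h²/n_h, with W_h = N_h/N and N = 700:
  stratum Region I: (40/700)²·9.2²/4 = 0.0690939
  stratum Region II: (120/700)²·55.9²/26 = 3.53197
  stratum Region III: (330/700)²·10.9²/47 = 0.561807
  stratum Region IV: (210/700)²·29.2²/7 = 10.9625
V̂(x̄_st) = 15.1254
SE(x̄_st) = √15.1254 = 3.88914

x̄_st ≈ 58.512, SE ≈ 3.89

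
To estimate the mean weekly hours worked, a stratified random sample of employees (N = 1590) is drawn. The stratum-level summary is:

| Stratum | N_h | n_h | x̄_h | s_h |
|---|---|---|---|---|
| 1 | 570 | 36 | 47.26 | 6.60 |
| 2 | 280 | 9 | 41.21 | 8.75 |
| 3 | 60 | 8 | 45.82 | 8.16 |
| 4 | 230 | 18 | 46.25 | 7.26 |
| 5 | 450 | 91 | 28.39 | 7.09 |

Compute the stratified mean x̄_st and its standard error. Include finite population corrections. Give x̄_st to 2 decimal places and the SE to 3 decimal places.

x̄_st = Σ W_h x̄_h = (570·47.26 + 280·41.21 + 60·45.82 + 230·46.25 + 450·28.39)/1590 = 40.65358
V̂(x̄_st) = Σ W_h² (1 − n_h/N_h) s_h²/n_h, with W_h = N_h/N and N = 1590:
  stratum 1: (570/1590)²·(1 − 36/570)·6.60²/36 = 0.145682
  stratum 2: (280/1590)²·(1 − 9/280)·8.75²/9 = 0.255333
  stratum 3: (60/1590)²·(1 − 8/60)·8.16²/8 = 0.0102719
  stratum 4: (230/1590)²·(1 − 18/230)·7.26²/18 = 0.0564768
  stratum 5: (450/1590)²·(1 − 91/450)·7.09²/91 = 0.0352991
V̂(x̄_st) = 0.503063
SE(x̄_st) = √0.503063 = 0.709269

x̄_st ≈ 40.65, SE ≈ 0.709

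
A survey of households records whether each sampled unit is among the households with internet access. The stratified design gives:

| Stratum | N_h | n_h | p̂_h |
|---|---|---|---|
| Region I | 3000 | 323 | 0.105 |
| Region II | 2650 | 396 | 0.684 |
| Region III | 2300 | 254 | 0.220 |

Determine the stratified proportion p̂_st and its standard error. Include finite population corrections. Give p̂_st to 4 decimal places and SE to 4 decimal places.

N = 7950; stratum weights W_h = N_h/N.
p̂_st = Σ W_h p̂_h = (3000·0.105 + 2650·0.684 + 2300·0.220)/7950 = 0.33127
V̂(p̂_st) = Σ W_h² (1 − n_h/N_h) p̂_h(1−p̂_h)/(n_h−1):
  stratum Region I: (3000/7950)²·(1 − 323/3000)·0.105·0.895/322 = 3.70844e-05
  stratum Region II: (2650/7950)²·(1 − 396/2650)·0.684·0.316/395 = 5.17144e-05
  stratum Region III: (2300/7950)²·(1 − 254/2300)·0.220·0.780/253 = 5.05005e-05
V̂(p̂_st) = 0.000139299; SE = √V̂ = 0.0118025

p̂_st ≈ 0.3313, SE ≈ 0.0118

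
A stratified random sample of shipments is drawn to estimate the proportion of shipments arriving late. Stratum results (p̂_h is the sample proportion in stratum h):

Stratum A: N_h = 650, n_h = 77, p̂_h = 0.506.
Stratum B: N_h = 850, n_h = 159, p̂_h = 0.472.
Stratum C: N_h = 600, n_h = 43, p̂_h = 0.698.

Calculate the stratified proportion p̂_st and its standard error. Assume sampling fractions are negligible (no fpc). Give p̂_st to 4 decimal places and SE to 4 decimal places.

p̂_st ≈ 0.5471, SE ≈ 0.0314

N = 2100; stratum weights W_h = N_h/N.
p̂_st = Σ W_h p̂_h = (650·0.506 + 850·0.472 + 600·0.698)/2100 = 0.54710
V̂(p̂_st) = Σ W_h² p̂_h(1−p̂_h)/(n_h−1):
  stratum A: (650/2100)²·0.506·0.494/76 = 0.000315103
  stratum B: (850/2100)²·0.472·0.528/158 = 0.000258415
  stratum C: (600/2100)²·0.698·0.302/42 = 0.00040971
V̂(p̂_st) = 0.000983228; SE = √V̂ = 0.0313565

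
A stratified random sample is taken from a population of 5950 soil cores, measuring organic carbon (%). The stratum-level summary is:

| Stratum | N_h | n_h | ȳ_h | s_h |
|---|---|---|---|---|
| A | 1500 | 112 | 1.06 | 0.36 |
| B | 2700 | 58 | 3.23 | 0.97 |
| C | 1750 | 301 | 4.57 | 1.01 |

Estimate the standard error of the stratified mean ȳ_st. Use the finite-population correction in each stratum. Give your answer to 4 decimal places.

V̂(ȳ_st) = Σ W_h² (1 − n_h/N_h) s_h²/n_h, with W_h = N_h/N and N = 5950:
  stratum A: (1500/5950)²·(1 − 112/1500)·0.36²/112 = 6.80509e-05
  stratum B: (2700/5950)²·(1 − 58/2700)·0.97²/58 = 0.00326872
  stratum C: (1750/5950)²·(1 − 301/1750)·1.01²/301 = 0.000242744
V̂(ȳ_st) = 0.00357952
SE(ȳ_st) = √0.00357952 = 0.0598291

SE(ȳ_st) ≈ 0.0598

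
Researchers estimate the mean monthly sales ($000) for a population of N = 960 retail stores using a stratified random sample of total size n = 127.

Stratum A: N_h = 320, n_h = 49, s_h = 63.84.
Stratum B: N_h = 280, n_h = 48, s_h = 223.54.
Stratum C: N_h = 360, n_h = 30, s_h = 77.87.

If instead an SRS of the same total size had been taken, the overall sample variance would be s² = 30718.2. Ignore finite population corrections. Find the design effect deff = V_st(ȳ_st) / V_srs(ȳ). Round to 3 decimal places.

deff ≈ 0.522

V̂(ȳ_st) = Σ W_h² s_h²/n_h, with W_h = N_h/N and N = 960:
  stratum A: (320/960)²·63.84²/49 = 9.2416
  stratum B: (280/960)²·223.54²/48 = 88.5611
  stratum C: (360/960)²·77.87²/30 = 28.4238
V_st = 126.226
V_srs = s²/n = 30718.2/127 = 241.876
deff = V_st / V_srs = 126.226/241.876 = 0.5219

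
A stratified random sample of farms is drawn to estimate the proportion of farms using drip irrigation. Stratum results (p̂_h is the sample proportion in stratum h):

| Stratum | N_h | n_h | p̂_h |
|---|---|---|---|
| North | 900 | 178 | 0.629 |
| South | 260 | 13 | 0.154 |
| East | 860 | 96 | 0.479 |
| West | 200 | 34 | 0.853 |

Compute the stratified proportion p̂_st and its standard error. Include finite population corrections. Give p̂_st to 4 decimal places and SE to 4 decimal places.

N = 2220; stratum weights W_h = N_h/N.
p̂_st = Σ W_h p̂_h = (900·0.629 + 260·0.154 + 860·0.479 + 200·0.853)/2220 = 0.53544
V̂(p̂_st) = Σ W_h² (1 − n_h/N_h) p̂_h(1−p̂_h)/(n_h−1):
  stratum North: (900/2220)²·(1 − 178/900)·0.629·0.371/177 = 0.00017383
  stratum South: (260/2220)²·(1 − 13/260)·0.154·0.846/12 = 0.000141473
  stratum East: (860/2220)²·(1 − 96/860)·0.479·0.521/95 = 0.000350216
  stratum West: (200/2220)²·(1 − 34/200)·0.853·0.147/33 = 2.55967e-05
V̂(p̂_st) = 0.000691116; SE = √V̂ = 0.0262891

p̂_st ≈ 0.5354, SE ≈ 0.0263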